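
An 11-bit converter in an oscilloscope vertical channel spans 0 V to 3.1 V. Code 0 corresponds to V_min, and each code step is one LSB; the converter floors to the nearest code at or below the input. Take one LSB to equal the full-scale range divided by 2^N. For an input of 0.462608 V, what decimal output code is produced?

V_FS = 3.1 V. LSB = 3.1 V / 2^11 ≈ 1.514 mV.
code = ⌊(V_in − V_min)/LSB⌋ = ⌊(V_in − V_min) × 2^11 / range⌋
     = ⌊(0.462608 − (0)) × 2048 / 3.1⌋ = ⌊0.462608 × 2048/3.1⌋
     = ⌊305.620⌋ = 305.

305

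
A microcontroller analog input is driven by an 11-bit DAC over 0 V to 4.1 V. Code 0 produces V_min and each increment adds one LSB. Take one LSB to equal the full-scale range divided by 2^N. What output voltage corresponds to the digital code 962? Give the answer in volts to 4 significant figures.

1.926 V

Full-scale range = 4.1 V. LSB = 4.1 V / 2^11.
V_out = 0 + 962 × (4.1/2048) V
      = 0 + 1.92588 = 1.92588 V.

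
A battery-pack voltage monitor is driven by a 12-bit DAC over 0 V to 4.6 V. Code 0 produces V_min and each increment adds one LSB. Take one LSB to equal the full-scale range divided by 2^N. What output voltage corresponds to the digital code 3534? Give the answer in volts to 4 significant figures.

3.969 V

Range is 4.6 V. LSB = 4.6 V / 2^12.
Output = V_min + (3534/4096) × range = 0 + 0.862793 × 4.6 V
      = 0 V + 3.96885 V = 3.96885 V.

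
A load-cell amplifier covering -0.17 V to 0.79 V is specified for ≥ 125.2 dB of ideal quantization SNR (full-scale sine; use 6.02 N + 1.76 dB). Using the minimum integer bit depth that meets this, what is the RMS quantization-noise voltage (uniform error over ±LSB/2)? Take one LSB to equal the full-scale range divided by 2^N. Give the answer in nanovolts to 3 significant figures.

132 nV

Full-scale range = 0.79 V − (-0.17 V) = 0.96 V.
Required N = ⌈(125.2 − 1.76)/6.02⌉ = ⌈20.505⌉ = 21.
LSB = 0.96 V ÷ 2^21 = 0.96/2097152 V = 457.76 nV.
σ_q = LSB/√12 = 457.76 nV/3.4641 = 132 nV.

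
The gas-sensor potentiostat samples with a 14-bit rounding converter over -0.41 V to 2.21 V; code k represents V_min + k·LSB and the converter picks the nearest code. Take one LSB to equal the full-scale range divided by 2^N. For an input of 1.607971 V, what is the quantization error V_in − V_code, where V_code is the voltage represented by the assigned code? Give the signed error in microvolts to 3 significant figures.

+40.1 µV

The full-scale span is 2.21 − (-0.41) = 2.62 V. LSB = 2.62 V / 2^14 ≈ 159.9 µV.
(V_in − V_min)/LSB = (1.607971 − (-0.41)) × 16384/2.62 = 12619.2507 → nearest code k = 12619.
V_code = -0.41 + (12619/16384) × 2.62 = 1.6079309082 V.
e = 1.607971 − (1.6079309082) = +40.1 µV.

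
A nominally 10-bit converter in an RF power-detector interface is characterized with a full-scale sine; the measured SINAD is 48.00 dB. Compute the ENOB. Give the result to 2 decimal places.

7.68 bits

(48.00 − 1.76) / 6.02 = 46.24/6.02 = 7.6811 effective bits.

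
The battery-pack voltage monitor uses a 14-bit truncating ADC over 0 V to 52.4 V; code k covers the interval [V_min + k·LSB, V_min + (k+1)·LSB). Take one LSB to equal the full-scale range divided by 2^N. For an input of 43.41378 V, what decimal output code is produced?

13574

Span = 52.4 V. LSB = 52.4 V / 2^14 ≈ 3.198 mV.
(V_in − V_min) × 2^14/range = (43.41378 − (0)) × 16384/52.4 = 13574.263.
Floor → code = 13574.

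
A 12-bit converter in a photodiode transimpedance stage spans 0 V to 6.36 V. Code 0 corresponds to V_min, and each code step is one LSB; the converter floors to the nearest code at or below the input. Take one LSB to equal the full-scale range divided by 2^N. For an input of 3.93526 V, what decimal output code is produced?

V_FS = 6.36 V. LSB = 6.36 V / 2^12 ≈ 1.553 mV.
(V_in − V_min) × 2^12/range = (3.93526 − (0)) × 4096/6.36 = 2534.406.
Floor → code = 2534.

2534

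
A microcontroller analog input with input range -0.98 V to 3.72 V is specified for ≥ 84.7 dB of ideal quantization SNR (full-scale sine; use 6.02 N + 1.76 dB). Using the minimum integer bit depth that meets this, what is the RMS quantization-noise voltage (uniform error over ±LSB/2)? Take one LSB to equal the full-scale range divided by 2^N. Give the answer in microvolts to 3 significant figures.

The full-scale span is 3.72 − (-0.98) = 4.7 V.
Required N = ⌈(84.7 − 1.76)/6.02⌉ = ⌈13.777⌉ = 14.
LSB = 4.7 V / 2^14 = 286.87 µV.
V_rms = LSB/√12 = 82.8 µV.

82.8 µV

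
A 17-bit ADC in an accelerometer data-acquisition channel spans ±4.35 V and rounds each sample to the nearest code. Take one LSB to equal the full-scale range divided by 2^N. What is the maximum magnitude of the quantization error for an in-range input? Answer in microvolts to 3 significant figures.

Range = 4.35 − (-4.35) = 8.7 V.
One LSB is 8.7 V / 131072 = 66.376 µV.
A rounding quantizer has |error| ≤ LSB/2 = 33.2 µV.

33.2 µV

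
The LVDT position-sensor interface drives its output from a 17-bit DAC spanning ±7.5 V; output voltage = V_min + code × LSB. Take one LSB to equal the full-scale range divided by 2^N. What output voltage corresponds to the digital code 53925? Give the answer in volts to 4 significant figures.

Span: 7.5 V − (-7.5 V) = 15 V. LSB = 15 V / 2^17.
Output = V_min + (53925/131072) × range = -7.5 + 0.411415 × 15 V
      = -7.5 + 6.17123 = -1.32877 V.

-1.329 V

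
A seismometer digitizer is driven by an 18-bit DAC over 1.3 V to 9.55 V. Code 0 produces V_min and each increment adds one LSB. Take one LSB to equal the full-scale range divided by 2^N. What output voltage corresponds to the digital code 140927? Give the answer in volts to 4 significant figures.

5.735 V

The full-scale span is 9.55 − (1.3) = 8.25 V. LSB = 8.25 V / 2^18.
Output = V_min + (140927/262144) × range = 1.3 + 0.537594 × 8.25 V
      = 1.3 + 4.43515 = 5.73515 V.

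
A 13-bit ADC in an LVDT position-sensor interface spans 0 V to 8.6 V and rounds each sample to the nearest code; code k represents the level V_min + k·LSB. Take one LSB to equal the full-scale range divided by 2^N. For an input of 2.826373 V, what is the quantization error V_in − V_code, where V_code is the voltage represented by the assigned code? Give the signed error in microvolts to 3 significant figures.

Span = 8.6 V. LSB = 8.6 V / 2^13 ≈ 1.050 mV.
(V_in − V_min)/LSB = (2.826373 − (0)) × 8192/8.6 = 2692.2846 → nearest code k = 2692.
V_code = V_min + k × range/2^13 = 0 + 2692 × 8.6/8192 = 2.826074219 V.
Error = V_in − V_code = 2.826373 − (2.826074219) = +299 µV.

+299 µV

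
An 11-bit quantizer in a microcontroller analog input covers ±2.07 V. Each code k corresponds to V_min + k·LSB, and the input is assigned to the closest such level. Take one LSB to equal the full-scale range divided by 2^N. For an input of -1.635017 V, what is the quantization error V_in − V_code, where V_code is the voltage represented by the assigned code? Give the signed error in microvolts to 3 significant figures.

The full-scale span is 2.07 − (-2.07) = 4.14 V. LSB = 4.14 V / 2^11 ≈ 2.021 mV.
Position in LSBs: (-1.635017 − (-2.07)) × 2048/4.14 = 215.1800; rounding gives k = 215.
Reconstructed level: -2.07 + 215 × 4.14/2048 V = -1.635380859 V.
e = -1.635017 − (-1.635380859) = +364 µV.

+364 µV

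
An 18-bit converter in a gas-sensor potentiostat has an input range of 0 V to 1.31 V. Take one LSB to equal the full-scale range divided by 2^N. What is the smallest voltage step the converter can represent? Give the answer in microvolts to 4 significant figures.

V_FS = 1.31 V.
Number of codes = 2^18 = 262144.
LSB = 1.31 V / 2^18 = 4.997 µV.

4.997 µV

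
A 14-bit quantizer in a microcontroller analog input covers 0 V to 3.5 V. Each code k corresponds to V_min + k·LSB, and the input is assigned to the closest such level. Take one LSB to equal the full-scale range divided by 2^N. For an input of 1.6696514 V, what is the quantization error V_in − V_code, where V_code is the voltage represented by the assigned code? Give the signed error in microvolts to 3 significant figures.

−26.3 µV

V_FS = 3.5 V. LSB = 3.5 V / 2^14 ≈ 213.6 µV.
(V_in − V_min)/LSB = (1.6696514 − (0)) × 16384/3.5 = 7815.8767 → nearest code k = 7816.
V_code = 0 + (7816/16384) × 3.5 = 1.6696777344 V.
e = 1.6696514 − (1.6696777344) = −26.3 µV.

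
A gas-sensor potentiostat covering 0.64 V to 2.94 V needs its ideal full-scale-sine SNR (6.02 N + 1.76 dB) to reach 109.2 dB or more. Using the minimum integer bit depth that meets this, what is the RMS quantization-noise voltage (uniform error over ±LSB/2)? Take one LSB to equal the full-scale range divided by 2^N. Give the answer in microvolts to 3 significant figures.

2.53 µV

Range = 2.94 − (0.64) = 2.3 V.
Required N = ⌈(109.2 − 1.76)/6.02⌉ = ⌈17.847⌉ = 18.
LSB = 2.3 V ÷ 2^18 = 2.3/262144 V = 8.7738 µV.
V_rms = LSB/√12 = 2.53 µV.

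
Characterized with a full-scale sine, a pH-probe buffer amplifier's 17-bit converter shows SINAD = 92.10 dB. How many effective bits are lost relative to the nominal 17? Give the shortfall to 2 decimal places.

1.99 bits

Effective bits = (92.10 − 1.76)/6.02 = 15.0066.
Lost resolution: 17 − 15.0066 = 1.9934 bits.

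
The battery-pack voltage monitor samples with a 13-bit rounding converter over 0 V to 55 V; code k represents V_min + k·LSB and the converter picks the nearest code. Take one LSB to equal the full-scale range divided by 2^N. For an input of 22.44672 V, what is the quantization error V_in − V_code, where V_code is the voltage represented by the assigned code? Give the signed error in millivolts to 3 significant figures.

+2.26 mV

Range is 55 V. LSB = 55 V / 2^13 ≈ 6.714 mV.
(V_in − V_min)/LSB = (22.44672 − (0)) × 8192/55 = 3343.3369 → nearest code k = 3343.
V_code = 0 + (3343/8192) × 55 = 22.44445801 V.
V_in − V_code = 22.44672 − (22.44445801) = +2.26 mV.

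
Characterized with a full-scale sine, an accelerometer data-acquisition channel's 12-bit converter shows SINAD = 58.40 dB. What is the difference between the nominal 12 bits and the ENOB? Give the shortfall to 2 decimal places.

2.59 bits

Effective bits = (58.40 − 1.76)/6.02 = 9.4086.
Lost resolution: 12 − 9.4086 = 2.5914 bits.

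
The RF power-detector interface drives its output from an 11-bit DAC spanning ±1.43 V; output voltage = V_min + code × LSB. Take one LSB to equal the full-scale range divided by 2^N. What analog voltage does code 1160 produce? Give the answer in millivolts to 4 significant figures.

189.9 mV

Span: 1.43 V − (-1.43 V) = 2.86 V. LSB = 2.86 V / 2^11.
V_out = -1.43 + 1160 × (2.86/2048) V
      = -1.43 V + 1.61992 V = 0.189922 V.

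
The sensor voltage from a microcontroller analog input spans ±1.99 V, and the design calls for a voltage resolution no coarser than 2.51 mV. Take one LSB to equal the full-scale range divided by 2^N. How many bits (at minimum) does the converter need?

Span: 1.99 V − (-1.99 V) = 3.98 V.
Levels needed ≥ 3.98/2.51 mV = 1586. 2^11 = 2048 suffices, so N_min = 11.

11 bits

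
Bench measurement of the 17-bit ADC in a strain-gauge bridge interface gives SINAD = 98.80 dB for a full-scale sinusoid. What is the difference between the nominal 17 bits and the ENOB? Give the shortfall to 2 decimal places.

Effective bits = (98.80 − 1.76)/6.02 = 16.1196.
Shortfall = 17 − 16.1196 = 0.8804 bits.

0.88 bits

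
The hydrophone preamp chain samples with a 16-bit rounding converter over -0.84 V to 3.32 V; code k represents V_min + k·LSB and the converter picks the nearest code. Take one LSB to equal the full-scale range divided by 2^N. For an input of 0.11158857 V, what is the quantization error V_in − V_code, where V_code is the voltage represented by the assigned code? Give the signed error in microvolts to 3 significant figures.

+11.4 µV

Span: 3.32 V − (-0.84 V) = 4.16 V. LSB = 4.16 V / 2^16 ≈ 63.48 µV.
(V_in − V_min)/LSB = (0.11158857 − (-0.84)) × 65536/4.16 = 14991.1799 → nearest code k = 14991.
Reconstructed level: -0.84 + 14991 × 4.16/65536 V = 0.11157714844 V.
e = 0.11158857 − (0.11157714844) = +11.4 µV.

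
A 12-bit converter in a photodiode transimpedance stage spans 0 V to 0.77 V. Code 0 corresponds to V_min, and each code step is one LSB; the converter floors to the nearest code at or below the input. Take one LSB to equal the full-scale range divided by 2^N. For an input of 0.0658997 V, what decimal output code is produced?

350

Full-scale range = 0.77 V. LSB = 0.77 V / 2^12 ≈ 188.0 µV.
code = ⌊(V_in − V_min)/LSB⌋ = ⌊(V_in − V_min) × 2^12 / range⌋
     = ⌊(0.0658997 − (0)) × 4096 / 0.77⌋ = ⌊0.0658997 × 4096/0.77⌋
     = ⌊350.552⌋ = 350.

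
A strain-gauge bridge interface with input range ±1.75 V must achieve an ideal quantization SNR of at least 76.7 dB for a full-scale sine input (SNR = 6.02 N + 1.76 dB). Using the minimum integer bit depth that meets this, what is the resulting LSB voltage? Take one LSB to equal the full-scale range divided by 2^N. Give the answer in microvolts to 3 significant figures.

The full-scale span is 1.75 − (-1.75) = 3.5 V.
N ≥ (76.7 − 1.76)/6.02 = 12.449 → N_min = 13.
Step size = 3.5/8192 V = 427 µV.

427 µV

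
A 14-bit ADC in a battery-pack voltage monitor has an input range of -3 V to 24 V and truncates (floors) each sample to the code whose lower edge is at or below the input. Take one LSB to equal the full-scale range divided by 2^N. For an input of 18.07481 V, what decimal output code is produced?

12788

Span: 24 V − (-3 V) = 27 V. LSB = 27 V / 2^14 ≈ 1.648 mV.
(V_in − V_min) × 2^14/range = (18.07481 − (-3)) × 16384/27 = 12788.507.
Floor → code = 12788.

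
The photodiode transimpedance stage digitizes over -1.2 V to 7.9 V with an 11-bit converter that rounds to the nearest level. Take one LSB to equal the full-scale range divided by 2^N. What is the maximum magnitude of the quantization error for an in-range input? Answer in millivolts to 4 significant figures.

2.222 mV

The full-scale span is 7.9 − (-1.2) = 9.1 V.
LSB = 9.1 V ÷ 2^11 = 9.1/2048 V = 4.44336 mV.
|e|_max = LSB/2 = 2.222 mV.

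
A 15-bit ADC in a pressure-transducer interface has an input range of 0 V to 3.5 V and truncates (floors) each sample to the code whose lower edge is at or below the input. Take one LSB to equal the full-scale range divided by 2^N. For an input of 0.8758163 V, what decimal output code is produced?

8199

Range is 3.5 V. LSB = 3.5 V / 2^15 ≈ 106.8 µV.
(V_in − V_min) × 2^15/range = (0.8758163 − (0)) × 32768/3.5 = 8199.642.
Floor → code = 8199.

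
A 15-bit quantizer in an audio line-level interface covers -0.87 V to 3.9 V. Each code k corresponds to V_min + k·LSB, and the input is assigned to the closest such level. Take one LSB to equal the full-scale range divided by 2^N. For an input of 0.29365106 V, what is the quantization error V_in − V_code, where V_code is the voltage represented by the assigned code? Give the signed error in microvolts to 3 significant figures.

Full-scale range = 3.9 V − (-0.87 V) = 4.77 V. LSB = 4.77 V / 2^15 ≈ 145.6 µV.
Position in LSBs: (0.29365106 − (-0.87)) × 32768/4.77 = 7993.8193; rounding gives k = 7994.
V_code = -0.87 + (7994/32768) × 4.77 = 0.29367736816 V.
Error = V_in − V_code = 0.29365106 − (0.29367736816) = −26.3 µV.

−26.3 µV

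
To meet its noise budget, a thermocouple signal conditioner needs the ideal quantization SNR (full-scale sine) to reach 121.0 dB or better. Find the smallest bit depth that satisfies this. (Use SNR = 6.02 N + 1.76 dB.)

Required N = ⌈(121.0 − 1.76)/6.02⌉ = ⌈19.807⌉ = 20.

20 bits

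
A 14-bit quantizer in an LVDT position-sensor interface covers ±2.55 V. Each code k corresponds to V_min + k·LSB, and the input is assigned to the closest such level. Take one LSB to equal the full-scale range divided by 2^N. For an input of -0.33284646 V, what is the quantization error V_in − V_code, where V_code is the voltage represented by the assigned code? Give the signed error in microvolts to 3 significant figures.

Range = 2.55 − (-2.55) = 5.1 V. LSB = 5.1 V / 2^14 ≈ 311.3 µV.
(V_in − V_min)/LSB = (-0.33284646 − (-2.55)) × 16384/5.1 = 7122.7144 → nearest code k = 7123.
V_code = V_min + k × range/2^14 = -2.55 + 7123 × 5.1/16384 = -0.33275756836 V.
Error = V_in − V_code = -0.33284646 − (-0.33275756836) = −88.9 µV.

−88.9 µV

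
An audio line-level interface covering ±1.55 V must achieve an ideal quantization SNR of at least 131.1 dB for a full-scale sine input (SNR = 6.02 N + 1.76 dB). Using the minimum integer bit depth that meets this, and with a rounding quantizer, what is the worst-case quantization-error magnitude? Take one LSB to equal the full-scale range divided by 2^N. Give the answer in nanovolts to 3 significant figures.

370 nV

Range = 1.55 − (-1.55) = 3.1 V.
Required N = ⌈(131.1 − 1.76)/6.02⌉ = ⌈21.485⌉ = 22.
LSB = 3.1 V ÷ 2^22 = 3.1/4194304 V = 0.73910 µV.
|e|_max = LSB/2 = 370 nV.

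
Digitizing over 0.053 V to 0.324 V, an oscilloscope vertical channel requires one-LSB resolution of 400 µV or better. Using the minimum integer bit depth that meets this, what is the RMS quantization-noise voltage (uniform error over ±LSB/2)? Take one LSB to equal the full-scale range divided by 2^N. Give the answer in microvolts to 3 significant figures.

Span: 0.324 V − (0.053 V) = 0.271 V.
0.271 V / 400 µV = 677.5. Since 2^9 = 512 and 2^10 = 1024, N = 10.
LSB = 0.271 V / 2^10 = 264.65 µV.
RMS noise = LSB/√12 = 76.4 µV.

76.4 µV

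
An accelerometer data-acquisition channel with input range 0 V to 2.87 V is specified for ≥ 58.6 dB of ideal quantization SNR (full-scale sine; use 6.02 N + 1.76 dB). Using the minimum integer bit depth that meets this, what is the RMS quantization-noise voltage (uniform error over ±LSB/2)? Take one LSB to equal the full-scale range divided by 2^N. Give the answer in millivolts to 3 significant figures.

Full-scale range = 2.87 V.
Solving 6.02 N ≥ 58.6 − 1.76: N ≥ 9.442. Round up → N = 10.
LSB = 2.87 V / 2^10 = 2.8027 mV.
σ_q = LSB/√12 = 2.8027 mV/3.4641 = 0.809 mV.

0.809 mV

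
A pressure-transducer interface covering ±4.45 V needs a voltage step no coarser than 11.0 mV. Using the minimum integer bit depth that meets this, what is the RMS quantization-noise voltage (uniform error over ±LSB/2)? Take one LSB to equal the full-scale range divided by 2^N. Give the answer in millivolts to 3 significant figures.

The full-scale span is 4.45 − (-4.45) = 8.9 V.
Levels needed ≥ 8.9/11.0 mV = 809.1. 2^10 = 1024 suffices, so N_min = 10.
Step size = 8.9/1024 V = 8.6914 mV.
V_rms = LSB/√12 = 2.51 mV.

2.51 mV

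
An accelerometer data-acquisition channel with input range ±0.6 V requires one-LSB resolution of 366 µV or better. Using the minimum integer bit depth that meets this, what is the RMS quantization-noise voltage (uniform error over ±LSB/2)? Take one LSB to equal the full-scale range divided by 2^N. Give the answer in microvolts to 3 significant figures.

Span: 0.6 V − (-0.6 V) = 1.2 V.
Levels needed ≥ 1.2/366 µV = 3279. 2^12 = 4096 suffices, so N_min = 12.
LSB = 1.2 V ÷ 2^12 = 1.2/4096 V = 292.97 µV.
σ_q = LSB/√12 = 292.97 µV/3.4641 = 84.6 µV.

84.6 µV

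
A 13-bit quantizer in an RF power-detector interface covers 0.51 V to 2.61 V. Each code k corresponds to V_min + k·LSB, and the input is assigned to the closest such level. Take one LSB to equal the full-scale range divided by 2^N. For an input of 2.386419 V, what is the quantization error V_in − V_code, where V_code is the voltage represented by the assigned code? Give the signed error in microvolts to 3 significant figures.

Full-scale range = 2.61 V − (0.51 V) = 2.1 V. LSB = 2.1 V / 2^13 ≈ 256.3 µV.
Position in LSBs: (2.386419 − (0.51)) × 8192/2.1 = 7319.8212; rounding gives k = 7320.
Reconstructed level: 0.51 + 7320 × 2.1/8192 V = 2.386464844 V.
e = 2.386419 − (2.386464844) = −45.8 µV.

−45.8 µV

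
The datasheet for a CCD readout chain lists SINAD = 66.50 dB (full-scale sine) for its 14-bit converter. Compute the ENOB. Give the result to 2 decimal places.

(66.50 − 1.76) / 6.02 = 64.74/6.02 = 10.7542 effective bits.

10.75 bits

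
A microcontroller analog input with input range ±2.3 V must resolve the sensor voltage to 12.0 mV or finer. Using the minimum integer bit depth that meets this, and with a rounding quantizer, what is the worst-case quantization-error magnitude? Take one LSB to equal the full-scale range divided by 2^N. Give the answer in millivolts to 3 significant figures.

4.49 mV

Span: 2.3 V − (-2.3 V) = 4.6 V.
4.6 V / 12.0 mV = 383.3. Since 2^8 = 256 and 2^9 = 512, N = 9.
Step size = 4.6/512 V = 8.9844 mV.
Half an LSB is 4.49 mV.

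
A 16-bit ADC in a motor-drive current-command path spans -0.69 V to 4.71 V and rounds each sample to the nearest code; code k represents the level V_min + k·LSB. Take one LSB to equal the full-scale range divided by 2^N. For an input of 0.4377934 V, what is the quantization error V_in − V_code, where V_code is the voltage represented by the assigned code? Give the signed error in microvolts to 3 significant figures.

Full-scale range = 4.71 V − (-0.69 V) = 5.4 V. LSB = 5.4 V / 2^16 ≈ 82.40 µV.
Position in LSBs: (0.4377934 − (-0.69)) × 65536/5.4 = 13687.2349; rounding gives k = 13687.
Reconstructed level: -0.69 + 13687 × 5.4/65536 V = 0.43777404785 V.
e = 0.4377934 − (0.43777404785) = +19.4 µV.

+19.4 µV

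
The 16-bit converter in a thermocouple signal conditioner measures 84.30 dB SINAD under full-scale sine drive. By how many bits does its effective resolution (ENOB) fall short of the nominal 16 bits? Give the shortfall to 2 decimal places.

Effective bits = (84.30 − 1.76)/6.02 = 13.7110.
Shortfall = 16 − 13.7110 = 2.2890 bits.

2.29 bits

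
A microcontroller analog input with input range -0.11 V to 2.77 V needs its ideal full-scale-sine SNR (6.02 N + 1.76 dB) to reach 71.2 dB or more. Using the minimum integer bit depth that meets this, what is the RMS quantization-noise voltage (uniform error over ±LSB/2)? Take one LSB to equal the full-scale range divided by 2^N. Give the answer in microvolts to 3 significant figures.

203 µV

The full-scale span is 2.77 − (-0.11) = 2.88 V.
6.02 N + 1.76 ≥ 71.2 gives N ≥ 11.535, so the minimum integer is 12.
One LSB is 2.88 V / 4096 = 0.70313 mV.
V_rms = LSB/√12 = 203 µV.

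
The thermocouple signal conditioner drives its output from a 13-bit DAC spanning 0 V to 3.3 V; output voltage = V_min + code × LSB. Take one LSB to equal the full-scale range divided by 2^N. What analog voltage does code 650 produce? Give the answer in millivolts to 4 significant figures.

261.8 mV

Range is 3.3 V. LSB = 3.3 V / 2^13.
Output = V_min + (650/8192) × range = 0 + 0.0793457 × 3.3 V
      = 0 V + 0.261841 V = 0.261841 V.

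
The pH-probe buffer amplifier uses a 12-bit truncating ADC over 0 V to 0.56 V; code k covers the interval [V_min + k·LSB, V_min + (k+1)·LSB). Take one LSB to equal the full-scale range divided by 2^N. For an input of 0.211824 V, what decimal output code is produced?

V_FS = 0.56 V. LSB = 0.56 V / 2^12 ≈ 136.7 µV.
(V_in − V_min) × 2^12/range = (0.211824 − (0)) × 4096/0.56 = 1549.341.
Floor → code = 1549.

1549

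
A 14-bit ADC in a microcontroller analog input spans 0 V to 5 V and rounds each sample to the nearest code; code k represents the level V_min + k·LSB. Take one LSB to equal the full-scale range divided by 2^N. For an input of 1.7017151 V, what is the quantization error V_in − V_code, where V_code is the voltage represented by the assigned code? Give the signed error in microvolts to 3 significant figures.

Full-scale range = 5 V. LSB = 5 V / 2^14 ≈ 305.2 µV.
Position in LSBs: (1.7017151 − (0)) × 16384/5 = 5576.1800; rounding gives k = 5576.
Reconstructed level: 0 + 5576 × 5/16384 V = 1.7016601563 V.
Error = V_in − V_code = 1.7017151 − (1.7016601563) = +54.9 µV.

+54.9 µV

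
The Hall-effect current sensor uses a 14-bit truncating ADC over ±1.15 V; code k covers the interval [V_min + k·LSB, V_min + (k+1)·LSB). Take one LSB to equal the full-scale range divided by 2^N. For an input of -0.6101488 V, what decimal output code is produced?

The full-scale span is 1.15 − (-1.15) = 2.3 V. LSB = 2.3 V / 2^14 ≈ 140.4 µV.
V_in − V_min = -0.6101488 − (-1.15) = 0.5398512 V.
Divide by LSB: 0.5398512 × 16384/2.3 = 3845.6183.
Truncating gives code 3845.

3845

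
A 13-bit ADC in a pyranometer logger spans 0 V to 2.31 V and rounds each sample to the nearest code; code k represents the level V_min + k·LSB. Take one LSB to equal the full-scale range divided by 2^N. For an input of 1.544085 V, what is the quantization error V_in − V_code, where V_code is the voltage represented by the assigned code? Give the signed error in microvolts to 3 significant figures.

−50.7 µV

Range is 2.31 V. LSB = 2.31 V / 2^13 ≈ 282.0 µV.
Position in LSBs: (1.544085 − (0)) × 8192/2.31 = 5475.8201; rounding gives k = 5476.
V_code = V_min + k × range/2^13 = 0 + 5476 × 2.31/8192 = 1.544135742 V.
V_in − V_code = 1.544085 − (1.544135742) = −50.7 µV.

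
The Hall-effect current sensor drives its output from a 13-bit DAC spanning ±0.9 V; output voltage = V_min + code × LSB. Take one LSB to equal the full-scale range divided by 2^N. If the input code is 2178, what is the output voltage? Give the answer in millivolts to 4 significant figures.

-421.4 mV

The full-scale span is 0.9 − (-0.9) = 1.8 V. LSB = 1.8 V / 2^13.
Output = V_min + (2178/8192) × range = -0.9 + 0.265869 × 1.8 V
      = -0.9 + 0.478564 = -0.421436 V.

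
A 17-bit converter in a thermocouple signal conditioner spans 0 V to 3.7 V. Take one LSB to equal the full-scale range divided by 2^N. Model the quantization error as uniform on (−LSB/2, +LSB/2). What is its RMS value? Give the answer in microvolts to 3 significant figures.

Full-scale range = 3.7 V.
One LSB is 3.7 V / 131072 = 28.229 µV.
For a uniform distribution on [−LSB/2, +LSB/2], V_rms = LSB/√12 = 28.229 µV/3.4641 = 8.15 µV.

8.15 µV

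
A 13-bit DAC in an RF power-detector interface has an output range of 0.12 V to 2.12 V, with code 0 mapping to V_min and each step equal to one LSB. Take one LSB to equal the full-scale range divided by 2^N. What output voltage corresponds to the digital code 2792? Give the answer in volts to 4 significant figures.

0.8016 V

Range = 2.12 − (0.12) = 2 V. LSB = 2 V / 2^13.
V_out = V_min + code × LSB = 0.12 V + 2792 × 2 V / 8192
      = 0.12 + 0.681641 = 0.801641 V.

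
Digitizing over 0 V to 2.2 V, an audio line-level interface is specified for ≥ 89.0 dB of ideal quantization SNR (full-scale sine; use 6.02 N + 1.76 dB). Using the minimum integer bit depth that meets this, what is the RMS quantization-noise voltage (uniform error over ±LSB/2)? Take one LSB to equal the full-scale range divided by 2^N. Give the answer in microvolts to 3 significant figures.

Range is 2.2 V.
6.02 N + 1.76 ≥ 89.0 gives N ≥ 14.492, so the minimum integer is 15.
Step size = 2.2/32768 V = 67.139 µV.
σ_q = LSB/√12 = 67.139 µV/3.4641 = 19.4 µV.

19.4 µV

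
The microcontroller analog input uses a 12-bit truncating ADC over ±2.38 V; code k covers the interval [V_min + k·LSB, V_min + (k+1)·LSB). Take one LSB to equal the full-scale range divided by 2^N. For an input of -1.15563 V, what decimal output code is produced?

The full-scale span is 2.38 − (-2.38) = 4.76 V. LSB = 4.76 V / 2^12 ≈ 1.162 mV.
(V_in − V_min) × 2^12/range = (-1.15563 − (-2.38)) × 4096/4.76 = 1053.576.
Floor → code = 1053.

1053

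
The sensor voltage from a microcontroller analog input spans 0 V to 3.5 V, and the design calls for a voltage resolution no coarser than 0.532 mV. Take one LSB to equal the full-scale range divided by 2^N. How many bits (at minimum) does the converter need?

13 bits

Span = 3.5 V.
Levels needed ≥ 3.5/0.532 mV = 6579. 2^13 = 8192 suffices, so N_min = 13.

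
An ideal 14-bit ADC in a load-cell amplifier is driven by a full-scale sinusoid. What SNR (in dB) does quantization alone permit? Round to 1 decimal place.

6.02(14) + 1.76 = 84.28 + 1.76 = 86.04 dB.

86.0 dB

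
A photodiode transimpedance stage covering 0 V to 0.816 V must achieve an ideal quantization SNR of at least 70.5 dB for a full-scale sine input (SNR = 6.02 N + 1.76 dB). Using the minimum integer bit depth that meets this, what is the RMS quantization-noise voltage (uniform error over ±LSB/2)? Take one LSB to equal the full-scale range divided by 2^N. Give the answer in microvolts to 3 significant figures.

V_FS = 0.816 V.
Solving 6.02 N ≥ 70.5 − 1.76: N ≥ 11.419. Round up → N = 12.
LSB = 0.816 V / 2^12 = 199.22 µV.
V_rms = LSB/√12 = 57.5 µV.

57.5 µV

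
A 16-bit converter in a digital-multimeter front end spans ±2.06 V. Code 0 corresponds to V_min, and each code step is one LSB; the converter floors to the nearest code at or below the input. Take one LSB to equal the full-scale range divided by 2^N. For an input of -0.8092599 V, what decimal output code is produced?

The full-scale span is 2.06 − (-2.06) = 4.12 V. LSB = 4.12 V / 2^16 ≈ 62.87 µV.
V_in − V_min = -0.8092599 − (-2.06) = 1.2507401 V.
Divide by LSB: 1.2507401 × 65536/4.12 = 19895.2678.
Truncating gives code 19895.

19895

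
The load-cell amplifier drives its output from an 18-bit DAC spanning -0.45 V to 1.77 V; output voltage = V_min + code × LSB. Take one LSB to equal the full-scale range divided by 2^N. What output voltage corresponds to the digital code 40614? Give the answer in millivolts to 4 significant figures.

Span: 1.77 V − (-0.45 V) = 2.22 V. LSB = 2.22 V / 2^18.
V_out = V_min + code × LSB = -0.45 V + 40614 × 2.22 V / 262144
      = -0.45 + 0.343945 = -0.106055 V.

-106.1 mV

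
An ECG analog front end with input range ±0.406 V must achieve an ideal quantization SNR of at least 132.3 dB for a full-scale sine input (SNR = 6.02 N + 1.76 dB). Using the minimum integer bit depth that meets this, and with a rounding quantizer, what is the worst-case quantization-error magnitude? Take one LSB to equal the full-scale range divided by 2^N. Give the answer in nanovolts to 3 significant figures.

Full-scale range = 0.406 V − (-0.406 V) = 0.812 V.
N ≥ (132.3 − 1.76)/6.02 = 21.684 → N_min = 22.
Step size = 0.812/4194304 V = 193.60 nV.
|e|_max = LSB/2 = 96.8 nV.

96.8 nV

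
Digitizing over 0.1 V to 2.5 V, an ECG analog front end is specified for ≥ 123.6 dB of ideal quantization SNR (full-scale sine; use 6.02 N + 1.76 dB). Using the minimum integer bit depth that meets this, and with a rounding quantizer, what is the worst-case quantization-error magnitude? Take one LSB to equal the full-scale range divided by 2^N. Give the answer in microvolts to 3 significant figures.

The full-scale span is 2.5 − (0.1) = 2.4 V.
Required N = ⌈(123.6 − 1.76)/6.02⌉ = ⌈20.239⌉ = 21.
LSB = 2.4 V / 2^21 = 1.1444 µV.
Max error for round-to-nearest is LSB/2 = 0.572 µV.

0.572 µV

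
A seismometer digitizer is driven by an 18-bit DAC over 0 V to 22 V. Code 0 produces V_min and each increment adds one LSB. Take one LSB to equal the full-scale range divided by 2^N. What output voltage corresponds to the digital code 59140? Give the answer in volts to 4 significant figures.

4.963 V

Span = 22 V. LSB = 22 V / 2^18.
Output = V_min + (59140/262144) × range = 0 + 0.225601 × 22 V
      = 0 V + 4.96323 V = 4.96323 V.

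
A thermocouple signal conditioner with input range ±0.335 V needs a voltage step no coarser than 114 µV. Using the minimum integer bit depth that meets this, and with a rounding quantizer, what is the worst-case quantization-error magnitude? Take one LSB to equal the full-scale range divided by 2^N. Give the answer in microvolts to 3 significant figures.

Range = 0.335 − (-0.335) = 0.67 V.
Need 2^N ≥ 0.67 V / 114 µV = 5877 → N_min = 13.
LSB = 0.67 V / 2^13 = 81.787 µV.
|e|_max = LSB/2 = 40.9 µV.

40.9 µV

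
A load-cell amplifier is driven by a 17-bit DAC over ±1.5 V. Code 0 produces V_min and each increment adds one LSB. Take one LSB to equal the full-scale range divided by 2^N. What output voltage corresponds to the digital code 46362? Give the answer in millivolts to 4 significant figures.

-438.9 mV

Span: 1.5 V − (-1.5 V) = 3 V. LSB = 3 V / 2^17.
Output = V_min + (46362/131072) × range = -1.5 + 0.353714 × 3 V
      = -1.5 + 1.06114 = -0.438858 V.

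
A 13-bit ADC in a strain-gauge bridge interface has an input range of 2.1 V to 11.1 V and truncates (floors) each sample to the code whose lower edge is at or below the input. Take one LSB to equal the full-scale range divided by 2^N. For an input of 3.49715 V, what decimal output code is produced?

1271

The full-scale span is 11.1 − (2.1) = 9 V. LSB = 9 V / 2^13 ≈ 1.099 mV.
code = ⌊(V_in − V_min)/LSB⌋ = ⌊(V_in − V_min) × 2^13 / range⌋
     = ⌊(3.49715 − (2.1)) × 8192 / 9⌋ = ⌊1.39715 × 8192/9⌋
     = ⌊1271.717⌋ = 1271.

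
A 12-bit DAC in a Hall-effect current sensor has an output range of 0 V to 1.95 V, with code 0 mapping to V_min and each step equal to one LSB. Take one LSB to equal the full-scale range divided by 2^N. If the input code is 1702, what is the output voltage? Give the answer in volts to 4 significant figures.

V_FS = 1.95 V. LSB = 1.95 V / 2^12.
V_out = 0 + 1702 × (1.95/4096) V
      = 0 + 0.810278 = 0.810278 V.

0.8103 V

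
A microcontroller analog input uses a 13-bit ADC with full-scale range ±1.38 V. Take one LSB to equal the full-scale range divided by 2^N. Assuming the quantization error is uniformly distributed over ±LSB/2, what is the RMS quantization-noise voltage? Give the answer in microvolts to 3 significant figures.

97.3 µV

Full-scale range = 1.38 V − (-1.38 V) = 2.76 V.
One LSB is 2.76 V / 8192 = 336.91 µV.
RMS of a uniform error over width LSB is LSB/√12 = 97.3 µV.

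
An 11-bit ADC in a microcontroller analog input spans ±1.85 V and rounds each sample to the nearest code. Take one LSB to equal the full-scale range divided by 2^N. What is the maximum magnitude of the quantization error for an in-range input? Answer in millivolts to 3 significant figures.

0.903 mV

Range = 1.85 − (-1.85) = 3.7 V.
LSB = 3.7 V ÷ 2^11 = 3.7/2048 V = 1.8066 mV.
A rounding quantizer has |error| ≤ LSB/2 = 0.903 mV.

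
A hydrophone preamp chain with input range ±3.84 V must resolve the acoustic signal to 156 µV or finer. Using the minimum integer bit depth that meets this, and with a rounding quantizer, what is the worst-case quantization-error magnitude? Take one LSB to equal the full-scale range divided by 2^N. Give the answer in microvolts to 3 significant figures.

The full-scale span is 3.84 − (-3.84) = 7.68 V.
Levels needed ≥ 7.68/156 µV = 49230. 2^16 = 65536 suffices, so N_min = 16.
One LSB is 7.68 V / 65536 = 117.19 µV.
Max error for round-to-nearest is LSB/2 = 58.6 µV.

58.6 µV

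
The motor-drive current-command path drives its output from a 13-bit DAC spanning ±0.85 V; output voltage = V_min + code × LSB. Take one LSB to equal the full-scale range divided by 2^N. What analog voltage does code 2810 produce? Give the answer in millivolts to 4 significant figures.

The full-scale span is 0.85 − (-0.85) = 1.7 V. LSB = 1.7 V / 2^13.
V_out = V_min + code × LSB = -0.85 V + 2810 × 1.7 V / 8192
      = -0.85 V + 0.583130 V = -0.266870 V.

-266.9 mV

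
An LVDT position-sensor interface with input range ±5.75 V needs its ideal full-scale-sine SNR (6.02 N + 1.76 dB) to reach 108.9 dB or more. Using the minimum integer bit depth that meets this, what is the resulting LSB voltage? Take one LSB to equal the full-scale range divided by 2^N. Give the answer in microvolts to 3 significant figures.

43.9 µV

The full-scale span is 5.75 − (-5.75) = 11.5 V.
Solving 6.02 N ≥ 108.9 − 1.76: N ≥ 17.797. Round up → N = 18.
LSB = 11.5 V / 2^18 = 43.9 µV.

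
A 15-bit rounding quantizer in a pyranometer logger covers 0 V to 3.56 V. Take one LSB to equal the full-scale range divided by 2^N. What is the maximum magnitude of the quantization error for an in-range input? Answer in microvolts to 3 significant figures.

Full-scale range = 3.56 V.
Step size = 3.56/32768 V = 108.64 µV.
A rounding quantizer has |error| ≤ LSB/2 = 54.3 µV.

54.3 µV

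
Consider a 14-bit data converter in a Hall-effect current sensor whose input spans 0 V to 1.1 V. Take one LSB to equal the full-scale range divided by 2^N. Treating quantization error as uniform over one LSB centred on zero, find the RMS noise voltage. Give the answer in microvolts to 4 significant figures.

V_FS = 1.1 V.
LSB = 1.1 V / 2^14 = 67.1387 µV.
V_rms = LSB/√12 = 67.1387 µV / √12 = 19.38 µV.

19.38 µV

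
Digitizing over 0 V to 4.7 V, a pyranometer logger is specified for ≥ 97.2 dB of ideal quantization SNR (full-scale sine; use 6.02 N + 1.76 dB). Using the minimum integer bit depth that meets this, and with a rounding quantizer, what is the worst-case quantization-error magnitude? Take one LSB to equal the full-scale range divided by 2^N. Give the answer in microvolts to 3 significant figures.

Full-scale range = 4.7 V.
Required N = ⌈(97.2 − 1.76)/6.02⌉ = ⌈15.854⌉ = 16.
LSB = 4.7 V ÷ 2^16 = 4.7/65536 V = 71.716 µV.
|e|_max = LSB/2 = 35.9 µV.

35.9 µV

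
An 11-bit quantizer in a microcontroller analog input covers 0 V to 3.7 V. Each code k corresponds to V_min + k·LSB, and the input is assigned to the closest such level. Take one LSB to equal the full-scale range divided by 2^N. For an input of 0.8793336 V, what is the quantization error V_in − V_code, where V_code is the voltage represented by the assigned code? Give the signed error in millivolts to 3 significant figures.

−0.500 mV

Range is 3.7 V. LSB = 3.7 V / 2^11 ≈ 1.807 mV.
(0.8793336 − (0)) / LSB = 0.8793336 × 2048/3.7 = 486.7230. Nearest integer: k = 487.
V_code = V_min + k × range/2^11 = 0 + 487 × 3.7/2048 = 0.8798339844 V.
V_in − V_code = 0.8793336 − (0.8798339844) = −0.500 mV.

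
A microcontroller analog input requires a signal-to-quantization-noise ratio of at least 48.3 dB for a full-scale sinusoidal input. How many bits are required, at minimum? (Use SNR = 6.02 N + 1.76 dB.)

8 bits

Required N = ⌈(48.3 − 1.76)/6.02⌉ = ⌈7.731⌉ = 8.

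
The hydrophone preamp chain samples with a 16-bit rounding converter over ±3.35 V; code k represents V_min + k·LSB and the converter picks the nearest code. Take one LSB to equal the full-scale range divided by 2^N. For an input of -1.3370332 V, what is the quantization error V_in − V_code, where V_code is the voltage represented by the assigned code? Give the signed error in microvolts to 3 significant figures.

−18.4 µV

The full-scale span is 3.35 − (-3.35) = 6.7 V. LSB = 6.7 V / 2^16 ≈ 102.2 µV.
Position in LSBs: (-1.3370332 − (-3.35)) × 65536/6.7 = 19689.8197; rounding gives k = 19690.
V_code = -3.35 + (19690/65536) × 6.7 = -1.3370147705 V.
Error = V_in − V_code = -1.3370332 − (-1.3370147705) = −18.4 µV.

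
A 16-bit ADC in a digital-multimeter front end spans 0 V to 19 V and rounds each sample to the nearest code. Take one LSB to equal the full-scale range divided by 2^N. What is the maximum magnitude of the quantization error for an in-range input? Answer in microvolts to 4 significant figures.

Range is 19 V.
One LSB is 19 V / 65536 = 289.917 µV.
A rounding quantizer has |error| ≤ LSB/2 = 145.0 µV.

145.0 µV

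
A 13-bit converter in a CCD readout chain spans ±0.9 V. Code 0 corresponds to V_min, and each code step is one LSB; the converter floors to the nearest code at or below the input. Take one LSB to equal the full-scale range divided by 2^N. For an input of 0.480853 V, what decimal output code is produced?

Span: 0.9 V − (-0.9 V) = 1.8 V. LSB = 1.8 V / 2^13 ≈ 219.7 µV.
code = ⌊(V_in − V_min)/LSB⌋ = ⌊(V_in − V_min) × 2^13 / range⌋
     = ⌊(0.480853 − (-0.9)) × 8192 / 1.8⌋ = ⌊1.380853 × 8192/1.8⌋
     = ⌊6284.415⌋ = 6284.

6284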